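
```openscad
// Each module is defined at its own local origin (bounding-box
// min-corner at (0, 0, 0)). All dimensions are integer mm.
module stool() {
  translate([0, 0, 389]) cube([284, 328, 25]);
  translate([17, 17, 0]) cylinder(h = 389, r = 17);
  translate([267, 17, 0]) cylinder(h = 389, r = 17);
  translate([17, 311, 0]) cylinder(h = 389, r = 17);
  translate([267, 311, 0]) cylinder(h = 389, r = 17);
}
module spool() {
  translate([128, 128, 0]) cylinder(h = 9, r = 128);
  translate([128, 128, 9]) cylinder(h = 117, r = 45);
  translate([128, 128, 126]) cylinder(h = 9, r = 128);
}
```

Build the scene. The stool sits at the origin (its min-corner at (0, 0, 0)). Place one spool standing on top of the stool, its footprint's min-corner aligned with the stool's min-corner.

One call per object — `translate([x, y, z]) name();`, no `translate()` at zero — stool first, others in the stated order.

stool();
translate([0, 0, 414]) spool();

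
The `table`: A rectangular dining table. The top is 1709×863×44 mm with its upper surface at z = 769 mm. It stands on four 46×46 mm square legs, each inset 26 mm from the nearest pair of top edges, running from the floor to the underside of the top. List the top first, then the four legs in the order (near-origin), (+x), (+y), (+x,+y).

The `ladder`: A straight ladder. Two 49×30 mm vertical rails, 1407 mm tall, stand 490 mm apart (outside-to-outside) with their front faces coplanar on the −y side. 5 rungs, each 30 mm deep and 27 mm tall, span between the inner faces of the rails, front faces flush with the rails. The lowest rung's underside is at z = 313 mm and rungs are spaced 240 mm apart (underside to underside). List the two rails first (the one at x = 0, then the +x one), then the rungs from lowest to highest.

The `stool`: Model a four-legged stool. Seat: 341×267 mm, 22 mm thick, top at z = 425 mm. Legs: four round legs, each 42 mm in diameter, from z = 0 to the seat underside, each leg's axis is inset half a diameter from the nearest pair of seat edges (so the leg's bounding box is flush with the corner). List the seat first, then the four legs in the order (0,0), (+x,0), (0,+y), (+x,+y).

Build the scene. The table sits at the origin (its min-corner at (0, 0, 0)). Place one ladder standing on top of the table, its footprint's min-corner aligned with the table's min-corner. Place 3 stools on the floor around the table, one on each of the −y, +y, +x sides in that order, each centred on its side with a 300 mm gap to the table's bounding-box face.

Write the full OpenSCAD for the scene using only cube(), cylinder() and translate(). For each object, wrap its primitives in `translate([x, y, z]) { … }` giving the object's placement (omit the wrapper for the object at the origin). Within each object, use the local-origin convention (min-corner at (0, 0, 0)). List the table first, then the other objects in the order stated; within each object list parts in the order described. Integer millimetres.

translate([0, 0, 725]) cube([1709, 863, 44]);
translate([26, 26, 0]) cube([46, 46, 725]);
translate([1637, 26, 0]) cube([46, 46, 725]);
translate([26, 791, 0]) cube([46, 46, 725]);
translate([1637, 791, 0]) cube([46, 46, 725]);
translate([0, 0, 769]) {
  cube([49, 30, 1407]);
  translate([441, 0, 0]) cube([49, 30, 1407]);
  translate([49, 0, 313]) cube([392, 30, 27]);
  translate([49, 0, 553]) cube([392, 30, 27]);
  translate([49, 0, 793]) cube([392, 30, 27]);
  translate([49, 0, 1033]) cube([392, 30, 27]);
  translate([49, 0, 1273]) cube([392, 30, 27]);
}
translate([684, -567, 0]) {
  translate([0, 0, 403]) cube([341, 267, 22]);
  translate([21, 21, 0]) cylinder(h = 403, r = 21);
  translate([320, 21, 0]) cylinder(h = 403, r = 21);
  translate([21, 246, 0]) cylinder(h = 403, r = 21);
  translate([320, 246, 0]) cylinder(h = 403, r = 21);
}
translate([684, 1163, 0]) {
  translate([0, 0, 403]) cube([341, 267, 22]);
  translate([21, 21, 0]) cylinder(h = 403, r = 21);
  translate([320, 21, 0]) cylinder(h = 403, r = 21);
  translate([21, 246, 0]) cylinder(h = 403, r = 21);
  translate([320, 246, 0]) cylinder(h = 403, r = 21);
}
translate([2009, 298, 0]) {
  translate([0, 0, 403]) cube([341, 267, 22]);
  translate([21, 21, 0]) cylinder(h = 403, r = 21);
  translate([320, 21, 0]) cylinder(h = 403, r = 21);
  translate([21, 246, 0]) cylinder(h = 403, r = 21);
  translate([320, 246, 0]) cylinder(h = 403, r = 21);
}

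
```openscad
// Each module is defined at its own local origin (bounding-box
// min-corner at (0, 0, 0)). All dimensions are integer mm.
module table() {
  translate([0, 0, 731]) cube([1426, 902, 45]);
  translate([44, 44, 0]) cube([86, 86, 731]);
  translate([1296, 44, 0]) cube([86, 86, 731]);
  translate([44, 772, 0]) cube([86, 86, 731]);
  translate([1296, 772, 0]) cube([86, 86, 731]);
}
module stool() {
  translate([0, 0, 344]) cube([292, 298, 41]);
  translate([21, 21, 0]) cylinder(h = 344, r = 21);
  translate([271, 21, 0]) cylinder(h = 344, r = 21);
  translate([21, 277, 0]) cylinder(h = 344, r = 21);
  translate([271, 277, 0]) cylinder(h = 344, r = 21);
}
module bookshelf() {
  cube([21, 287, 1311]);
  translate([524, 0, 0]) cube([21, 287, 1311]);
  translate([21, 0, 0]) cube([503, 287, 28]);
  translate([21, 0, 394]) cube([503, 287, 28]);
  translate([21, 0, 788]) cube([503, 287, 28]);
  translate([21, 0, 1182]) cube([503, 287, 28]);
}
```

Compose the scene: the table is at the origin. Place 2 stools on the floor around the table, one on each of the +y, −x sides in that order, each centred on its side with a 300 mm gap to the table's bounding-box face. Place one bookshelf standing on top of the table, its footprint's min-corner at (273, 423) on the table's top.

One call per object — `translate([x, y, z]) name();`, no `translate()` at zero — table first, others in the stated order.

table();
translate([567, 1202, 0]) stool();
translate([-592, 302, 0]) stool();
translate([273, 423, 776]) bookshelf();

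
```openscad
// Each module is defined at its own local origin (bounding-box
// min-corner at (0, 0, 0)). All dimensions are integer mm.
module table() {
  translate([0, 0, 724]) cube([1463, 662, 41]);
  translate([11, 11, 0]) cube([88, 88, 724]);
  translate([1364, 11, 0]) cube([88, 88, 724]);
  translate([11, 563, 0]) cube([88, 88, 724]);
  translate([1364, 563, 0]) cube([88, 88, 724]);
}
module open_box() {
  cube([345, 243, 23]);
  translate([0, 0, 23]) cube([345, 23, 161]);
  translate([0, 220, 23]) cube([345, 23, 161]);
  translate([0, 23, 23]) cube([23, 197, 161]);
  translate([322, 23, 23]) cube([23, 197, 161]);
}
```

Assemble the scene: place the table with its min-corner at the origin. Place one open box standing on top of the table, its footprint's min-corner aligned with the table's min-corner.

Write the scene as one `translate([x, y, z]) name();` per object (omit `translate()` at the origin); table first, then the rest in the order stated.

table();
translate([0, 0, 765]) open_box();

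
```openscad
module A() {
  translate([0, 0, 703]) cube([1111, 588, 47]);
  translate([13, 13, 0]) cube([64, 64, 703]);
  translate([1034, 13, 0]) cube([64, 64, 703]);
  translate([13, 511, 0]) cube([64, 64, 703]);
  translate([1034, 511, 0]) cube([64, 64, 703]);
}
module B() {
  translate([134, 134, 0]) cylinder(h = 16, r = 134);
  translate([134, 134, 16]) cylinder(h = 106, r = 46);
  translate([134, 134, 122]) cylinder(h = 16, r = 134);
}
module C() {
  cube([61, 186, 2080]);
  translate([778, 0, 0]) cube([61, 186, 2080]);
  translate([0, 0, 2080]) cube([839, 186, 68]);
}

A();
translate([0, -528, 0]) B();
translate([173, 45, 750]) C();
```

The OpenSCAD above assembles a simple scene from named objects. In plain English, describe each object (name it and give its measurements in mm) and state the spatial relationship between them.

A is a table with a 1111×588 mm rectangular top, 47 mm thick, top surface at z = 750 mm, supported by four 64×64 mm square legs, each inset 13 mm from the nearest pair of top edges, running from the floor.

B is a spool: two coaxial disc flanges of radius 134 mm and thickness 16 mm, joined by a core cylinder of radius 46 mm and height 106 mm. The lower flange rests on z = 0 and the three cylinders share a vertical axis.

C is a door frame. The clear opening is 717 mm wide and 2080 mm high. Two 61 mm wide jambs, 186 mm deep, stand either side of the opening from the floor to the top of the opening. A 68 mm thick head sits across the top of both jambs, spanning the full outside width of the frame.

The spool is on the floor beside the table on its −y side. The door frame is on top of the table.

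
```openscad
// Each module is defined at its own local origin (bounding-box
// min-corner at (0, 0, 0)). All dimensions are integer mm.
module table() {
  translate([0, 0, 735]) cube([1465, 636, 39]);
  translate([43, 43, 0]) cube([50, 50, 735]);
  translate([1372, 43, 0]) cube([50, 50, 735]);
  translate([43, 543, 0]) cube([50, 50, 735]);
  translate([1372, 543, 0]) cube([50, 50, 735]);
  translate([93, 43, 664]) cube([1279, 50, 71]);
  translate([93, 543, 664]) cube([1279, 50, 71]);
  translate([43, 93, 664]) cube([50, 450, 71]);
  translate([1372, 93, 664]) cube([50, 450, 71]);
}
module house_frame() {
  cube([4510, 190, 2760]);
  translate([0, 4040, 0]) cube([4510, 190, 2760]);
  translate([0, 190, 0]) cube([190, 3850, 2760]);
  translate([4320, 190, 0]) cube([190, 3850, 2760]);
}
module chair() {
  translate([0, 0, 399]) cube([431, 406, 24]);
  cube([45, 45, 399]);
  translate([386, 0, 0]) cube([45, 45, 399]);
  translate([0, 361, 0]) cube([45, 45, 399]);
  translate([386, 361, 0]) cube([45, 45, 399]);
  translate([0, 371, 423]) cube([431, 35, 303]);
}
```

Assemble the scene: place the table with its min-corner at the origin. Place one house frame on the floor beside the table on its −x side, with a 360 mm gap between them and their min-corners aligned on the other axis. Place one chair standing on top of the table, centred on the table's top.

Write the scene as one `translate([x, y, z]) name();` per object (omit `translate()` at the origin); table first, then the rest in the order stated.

table();
translate([-4870, 0, 0]) house_frame();
translate([517, 115, 774]) chair();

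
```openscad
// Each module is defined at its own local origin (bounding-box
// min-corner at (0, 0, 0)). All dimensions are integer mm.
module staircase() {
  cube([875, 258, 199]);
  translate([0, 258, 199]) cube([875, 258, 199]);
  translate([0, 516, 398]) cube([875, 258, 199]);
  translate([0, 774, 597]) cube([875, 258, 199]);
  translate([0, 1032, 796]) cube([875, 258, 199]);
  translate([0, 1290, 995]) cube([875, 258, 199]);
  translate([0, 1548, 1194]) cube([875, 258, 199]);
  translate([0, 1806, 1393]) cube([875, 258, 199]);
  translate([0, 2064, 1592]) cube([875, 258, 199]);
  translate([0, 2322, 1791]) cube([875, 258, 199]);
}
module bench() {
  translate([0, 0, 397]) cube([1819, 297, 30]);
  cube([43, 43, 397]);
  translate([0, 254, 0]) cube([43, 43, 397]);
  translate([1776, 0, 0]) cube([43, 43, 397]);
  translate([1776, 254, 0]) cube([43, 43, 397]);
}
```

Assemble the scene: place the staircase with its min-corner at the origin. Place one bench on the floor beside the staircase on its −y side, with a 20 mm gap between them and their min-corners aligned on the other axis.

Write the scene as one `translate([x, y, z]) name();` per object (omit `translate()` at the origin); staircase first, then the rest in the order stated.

staircase();
translate([0, -317, 0]) bench();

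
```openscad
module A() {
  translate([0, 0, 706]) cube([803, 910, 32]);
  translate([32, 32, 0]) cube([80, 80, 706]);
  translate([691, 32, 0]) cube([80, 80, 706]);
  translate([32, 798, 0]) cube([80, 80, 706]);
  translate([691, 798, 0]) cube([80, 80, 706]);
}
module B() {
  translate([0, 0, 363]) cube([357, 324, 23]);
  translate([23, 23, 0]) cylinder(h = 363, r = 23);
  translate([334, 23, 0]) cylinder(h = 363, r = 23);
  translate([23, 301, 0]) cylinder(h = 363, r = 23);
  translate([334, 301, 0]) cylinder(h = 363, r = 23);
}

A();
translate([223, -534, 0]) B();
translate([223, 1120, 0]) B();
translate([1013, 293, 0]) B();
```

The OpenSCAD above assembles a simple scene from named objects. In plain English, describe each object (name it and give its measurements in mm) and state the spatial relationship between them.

A is a rectangular dining table. The top is 803×910×32 mm with its upper surface at z = 738 mm. It stands on four 80×80 mm square legs, each inset 32 mm from the nearest pair of top edges, running from the floor to the underside of the top.

B is a simple wooden stool: a rectangular seat 357 mm (x) by 324 mm (y), 23 mm thick, top face at z = 386 mm, on four round legs, each 46 mm in diameter. The legs rest on z = 0, each leg's axis is inset half a diameter from the nearest pair of seat edges (so the leg's bounding box is flush with the corner).

Three stools sit around the table at the −y, +y, +x sides.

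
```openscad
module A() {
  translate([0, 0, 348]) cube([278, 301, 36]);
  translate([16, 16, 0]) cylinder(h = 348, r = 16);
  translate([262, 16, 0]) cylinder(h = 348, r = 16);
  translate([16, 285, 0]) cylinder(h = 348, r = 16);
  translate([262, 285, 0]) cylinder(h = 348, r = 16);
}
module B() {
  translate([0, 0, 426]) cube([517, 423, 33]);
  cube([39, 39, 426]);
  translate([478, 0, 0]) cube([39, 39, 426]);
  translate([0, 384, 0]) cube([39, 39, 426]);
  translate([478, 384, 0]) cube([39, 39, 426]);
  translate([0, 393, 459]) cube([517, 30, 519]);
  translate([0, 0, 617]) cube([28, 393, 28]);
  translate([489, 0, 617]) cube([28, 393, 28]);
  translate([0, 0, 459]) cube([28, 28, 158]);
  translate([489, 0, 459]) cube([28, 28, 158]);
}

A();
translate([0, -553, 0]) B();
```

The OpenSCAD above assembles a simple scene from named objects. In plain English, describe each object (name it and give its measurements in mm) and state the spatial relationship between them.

A is a four-legged stool. The seat is a 278×301×36 mm slab whose top surface is at z = 384 mm; four round legs, each 32 mm in diameter, run from the floor (z = 0) to the underside of the seat, each leg's axis is inset half a diameter from the nearest pair of seat edges (so the leg's bounding box is flush with the corner).

B is a chair. The seat is a 517×423×33 mm slab with its top at z = 459 mm, on four 39×39 mm corner legs (flush with the seat edges, standing on z = 0). A flat backrest 30 mm thick, 519 mm tall, spans the full seat width and rises from the seat top along its +y edge, rear face flush with the rear of the seat. Two armrests of 28×28 mm section run along each side from the seat's front edge to the front of the backrest, top faces 186 mm above the seat top and outer faces flush with the seat's x-edges; a 28×28 mm post under the front of each armrest stands on the seat at the front corner.

The chair is on the floor beside the stool on its −y side.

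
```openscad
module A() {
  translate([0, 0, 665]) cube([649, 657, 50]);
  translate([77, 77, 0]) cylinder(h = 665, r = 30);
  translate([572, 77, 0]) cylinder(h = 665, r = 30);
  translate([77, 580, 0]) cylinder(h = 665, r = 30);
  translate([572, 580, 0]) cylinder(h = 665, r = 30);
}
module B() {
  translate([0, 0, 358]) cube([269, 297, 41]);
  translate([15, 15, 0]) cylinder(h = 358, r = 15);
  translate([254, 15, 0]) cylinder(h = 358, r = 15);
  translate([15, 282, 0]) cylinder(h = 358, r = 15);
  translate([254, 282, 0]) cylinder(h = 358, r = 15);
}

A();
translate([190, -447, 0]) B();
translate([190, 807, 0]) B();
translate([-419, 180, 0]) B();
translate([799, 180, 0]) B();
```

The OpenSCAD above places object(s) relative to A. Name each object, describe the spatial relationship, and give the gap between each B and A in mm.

A is a table. B is a stool. Four stools sit around the table at the −y, +y, −x, +x sides. The gap between each stool and the table is 150 mm.

Each stool's nearest face is 150 mm from the table's bounding box.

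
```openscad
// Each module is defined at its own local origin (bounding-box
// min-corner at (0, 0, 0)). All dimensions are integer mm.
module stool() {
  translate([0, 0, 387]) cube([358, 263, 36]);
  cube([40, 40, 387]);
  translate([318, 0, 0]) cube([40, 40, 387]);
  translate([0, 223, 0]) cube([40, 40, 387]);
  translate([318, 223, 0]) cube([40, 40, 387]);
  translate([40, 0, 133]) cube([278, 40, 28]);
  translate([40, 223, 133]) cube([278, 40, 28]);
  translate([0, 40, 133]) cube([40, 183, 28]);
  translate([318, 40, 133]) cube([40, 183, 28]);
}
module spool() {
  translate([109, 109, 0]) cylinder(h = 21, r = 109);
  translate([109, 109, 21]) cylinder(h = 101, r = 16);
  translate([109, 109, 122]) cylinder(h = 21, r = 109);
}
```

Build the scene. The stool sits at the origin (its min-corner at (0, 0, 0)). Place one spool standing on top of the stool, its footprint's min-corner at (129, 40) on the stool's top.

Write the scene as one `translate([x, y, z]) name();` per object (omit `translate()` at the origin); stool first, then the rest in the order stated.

stool();
translate([129, 40, 423]) spool();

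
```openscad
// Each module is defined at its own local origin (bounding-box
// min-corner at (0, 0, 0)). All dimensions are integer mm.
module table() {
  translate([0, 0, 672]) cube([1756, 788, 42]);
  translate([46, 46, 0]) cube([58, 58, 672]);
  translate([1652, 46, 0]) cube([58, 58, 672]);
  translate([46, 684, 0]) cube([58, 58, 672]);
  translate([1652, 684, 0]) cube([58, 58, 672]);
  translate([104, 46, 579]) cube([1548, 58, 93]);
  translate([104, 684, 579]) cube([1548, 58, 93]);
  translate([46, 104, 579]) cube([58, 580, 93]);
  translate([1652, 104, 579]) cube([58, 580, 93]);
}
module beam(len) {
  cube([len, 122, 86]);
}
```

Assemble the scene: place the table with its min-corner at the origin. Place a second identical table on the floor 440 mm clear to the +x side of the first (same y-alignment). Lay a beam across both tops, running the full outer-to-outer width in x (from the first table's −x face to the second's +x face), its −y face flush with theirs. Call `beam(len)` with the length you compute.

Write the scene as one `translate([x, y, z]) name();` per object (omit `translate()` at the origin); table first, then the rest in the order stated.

table();
translate([2196, 0, 0]) table();
translate([0, 0, 714]) beam(3952);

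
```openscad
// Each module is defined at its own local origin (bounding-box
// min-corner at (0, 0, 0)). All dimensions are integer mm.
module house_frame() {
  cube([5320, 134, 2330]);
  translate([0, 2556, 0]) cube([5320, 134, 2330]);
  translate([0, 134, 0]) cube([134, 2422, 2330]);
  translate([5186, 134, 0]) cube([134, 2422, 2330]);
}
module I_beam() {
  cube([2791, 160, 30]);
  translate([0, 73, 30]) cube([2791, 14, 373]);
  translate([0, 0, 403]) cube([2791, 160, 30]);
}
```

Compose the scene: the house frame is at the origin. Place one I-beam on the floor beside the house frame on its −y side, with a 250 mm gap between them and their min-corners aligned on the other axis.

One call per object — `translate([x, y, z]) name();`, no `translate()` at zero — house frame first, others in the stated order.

house_frame();
translate([0, -410, 0]) I_beam();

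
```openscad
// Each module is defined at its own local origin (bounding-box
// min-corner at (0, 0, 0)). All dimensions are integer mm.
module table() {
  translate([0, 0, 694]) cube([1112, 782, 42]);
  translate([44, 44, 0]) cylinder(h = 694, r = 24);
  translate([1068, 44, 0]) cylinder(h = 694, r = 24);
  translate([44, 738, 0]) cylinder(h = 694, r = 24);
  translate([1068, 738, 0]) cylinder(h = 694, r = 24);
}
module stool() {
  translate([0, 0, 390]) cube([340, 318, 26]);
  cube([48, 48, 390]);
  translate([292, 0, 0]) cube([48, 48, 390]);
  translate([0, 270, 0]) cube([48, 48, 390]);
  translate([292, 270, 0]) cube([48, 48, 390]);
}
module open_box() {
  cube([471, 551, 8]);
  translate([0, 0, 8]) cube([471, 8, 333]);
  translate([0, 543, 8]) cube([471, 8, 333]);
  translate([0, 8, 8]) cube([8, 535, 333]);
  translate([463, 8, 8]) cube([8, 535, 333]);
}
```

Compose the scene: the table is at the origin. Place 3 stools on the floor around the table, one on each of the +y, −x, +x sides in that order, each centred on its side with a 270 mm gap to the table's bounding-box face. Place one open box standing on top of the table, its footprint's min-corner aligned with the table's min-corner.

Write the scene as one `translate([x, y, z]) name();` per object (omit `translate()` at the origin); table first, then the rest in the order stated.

table();
translate([386, 1052, 0]) stool();
translate([-610, 232, 0]) stool();
translate([1382, 232, 0]) stool();
translate([0, 0, 736]) open_box();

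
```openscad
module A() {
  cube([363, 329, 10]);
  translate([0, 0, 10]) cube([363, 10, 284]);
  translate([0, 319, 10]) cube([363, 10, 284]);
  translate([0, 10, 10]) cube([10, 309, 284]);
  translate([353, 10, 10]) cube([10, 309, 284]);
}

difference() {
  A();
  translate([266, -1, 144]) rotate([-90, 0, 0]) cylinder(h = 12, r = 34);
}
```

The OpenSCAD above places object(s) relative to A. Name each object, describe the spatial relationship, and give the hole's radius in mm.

The subtracted cylinder has r = 34 mm.

A is an open box. The open box has a circular hole through its front wall. The hole's radius is 34 mm.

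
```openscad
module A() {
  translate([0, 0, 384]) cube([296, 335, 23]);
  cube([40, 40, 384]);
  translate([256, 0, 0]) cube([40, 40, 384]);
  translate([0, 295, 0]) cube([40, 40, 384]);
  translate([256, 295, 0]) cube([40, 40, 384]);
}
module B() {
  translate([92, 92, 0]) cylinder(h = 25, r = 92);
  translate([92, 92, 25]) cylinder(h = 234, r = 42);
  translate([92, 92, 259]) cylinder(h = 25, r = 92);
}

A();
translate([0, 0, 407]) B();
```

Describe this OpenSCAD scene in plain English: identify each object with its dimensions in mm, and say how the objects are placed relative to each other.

A is a simple wooden stool: a rectangular seat 296 mm (x) by 335 mm (y), 23 mm thick, top face at z = 407 mm, on four square legs, each 40×40 mm in cross-section. The legs rest on z = 0, each flush with a corner of the seat.

B is a spool: two coaxial disc flanges of radius 92 mm and thickness 25 mm, joined by a core cylinder of radius 42 mm and height 234 mm. The lower flange rests on z = 0 and the three cylinders share a vertical axis.

The spool is on top of the stool.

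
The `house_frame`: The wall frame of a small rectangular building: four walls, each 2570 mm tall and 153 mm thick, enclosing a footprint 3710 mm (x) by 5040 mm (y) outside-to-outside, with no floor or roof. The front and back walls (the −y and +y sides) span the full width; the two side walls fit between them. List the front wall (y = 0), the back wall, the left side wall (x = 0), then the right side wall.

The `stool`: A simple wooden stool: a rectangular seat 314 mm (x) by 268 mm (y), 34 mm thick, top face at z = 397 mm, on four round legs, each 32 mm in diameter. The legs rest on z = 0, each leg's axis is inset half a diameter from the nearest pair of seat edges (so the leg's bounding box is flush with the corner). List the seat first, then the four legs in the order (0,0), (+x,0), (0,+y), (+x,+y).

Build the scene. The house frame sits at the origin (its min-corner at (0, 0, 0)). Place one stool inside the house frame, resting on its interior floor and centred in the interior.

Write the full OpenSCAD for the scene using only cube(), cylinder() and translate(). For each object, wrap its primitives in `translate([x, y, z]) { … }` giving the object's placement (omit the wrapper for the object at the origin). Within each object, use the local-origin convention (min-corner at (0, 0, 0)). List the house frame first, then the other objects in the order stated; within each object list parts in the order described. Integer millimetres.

cube([3710, 153, 2570]);
translate([0, 4887, 0]) cube([3710, 153, 2570]);
translate([0, 153, 0]) cube([153, 4734, 2570]);
translate([3557, 153, 0]) cube([153, 4734, 2570]);
translate([1698, 2386, 0]) {
  translate([0, 0, 363]) cube([314, 268, 34]);
  translate([16, 16, 0]) cylinder(h = 363, r = 16);
  translate([298, 16, 0]) cylinder(h = 363, r = 16);
  translate([16, 252, 0]) cylinder(h = 363, r = 16);
  translate([298, 252, 0]) cylinder(h = 363, r = 16);
}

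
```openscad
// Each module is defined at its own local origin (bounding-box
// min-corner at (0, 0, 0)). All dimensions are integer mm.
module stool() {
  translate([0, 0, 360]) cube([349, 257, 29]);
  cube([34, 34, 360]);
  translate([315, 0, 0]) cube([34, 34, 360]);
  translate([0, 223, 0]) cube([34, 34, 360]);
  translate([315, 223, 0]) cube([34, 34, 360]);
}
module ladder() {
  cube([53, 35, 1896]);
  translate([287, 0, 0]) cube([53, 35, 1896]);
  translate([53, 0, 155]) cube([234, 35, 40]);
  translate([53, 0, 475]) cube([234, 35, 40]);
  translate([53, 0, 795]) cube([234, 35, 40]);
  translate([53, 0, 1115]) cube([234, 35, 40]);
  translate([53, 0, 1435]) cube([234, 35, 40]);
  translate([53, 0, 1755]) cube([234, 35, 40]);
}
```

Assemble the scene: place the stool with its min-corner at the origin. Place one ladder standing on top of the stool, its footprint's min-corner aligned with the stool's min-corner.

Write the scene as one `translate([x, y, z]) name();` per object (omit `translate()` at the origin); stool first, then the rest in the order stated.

stool();
translate([0, 0, 389]) ladder();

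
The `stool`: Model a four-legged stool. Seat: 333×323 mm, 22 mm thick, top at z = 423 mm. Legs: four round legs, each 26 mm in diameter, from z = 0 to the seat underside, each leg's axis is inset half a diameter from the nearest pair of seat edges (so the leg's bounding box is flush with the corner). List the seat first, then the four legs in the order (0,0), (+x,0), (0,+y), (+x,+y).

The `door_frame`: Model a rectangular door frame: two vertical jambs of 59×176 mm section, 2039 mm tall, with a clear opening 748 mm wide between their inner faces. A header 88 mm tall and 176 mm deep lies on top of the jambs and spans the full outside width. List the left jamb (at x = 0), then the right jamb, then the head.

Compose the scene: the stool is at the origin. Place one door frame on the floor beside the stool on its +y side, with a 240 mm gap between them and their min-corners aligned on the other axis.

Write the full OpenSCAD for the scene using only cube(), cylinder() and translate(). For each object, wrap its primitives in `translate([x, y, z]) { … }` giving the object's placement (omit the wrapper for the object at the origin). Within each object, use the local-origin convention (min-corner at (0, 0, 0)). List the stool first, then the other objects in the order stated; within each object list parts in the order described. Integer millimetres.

translate([0, 0, 401]) cube([333, 323, 22]);
translate([13, 13, 0]) cylinder(h = 401, r = 13);
translate([320, 13, 0]) cylinder(h = 401, r = 13);
translate([13, 310, 0]) cylinder(h = 401, r = 13);
translate([320, 310, 0]) cylinder(h = 401, r = 13);
translate([0, 563, 0]) {
  cube([59, 176, 2039]);
  translate([807, 0, 0]) cube([59, 176, 2039]);
  translate([0, 0, 2039]) cube([866, 176, 88]);
}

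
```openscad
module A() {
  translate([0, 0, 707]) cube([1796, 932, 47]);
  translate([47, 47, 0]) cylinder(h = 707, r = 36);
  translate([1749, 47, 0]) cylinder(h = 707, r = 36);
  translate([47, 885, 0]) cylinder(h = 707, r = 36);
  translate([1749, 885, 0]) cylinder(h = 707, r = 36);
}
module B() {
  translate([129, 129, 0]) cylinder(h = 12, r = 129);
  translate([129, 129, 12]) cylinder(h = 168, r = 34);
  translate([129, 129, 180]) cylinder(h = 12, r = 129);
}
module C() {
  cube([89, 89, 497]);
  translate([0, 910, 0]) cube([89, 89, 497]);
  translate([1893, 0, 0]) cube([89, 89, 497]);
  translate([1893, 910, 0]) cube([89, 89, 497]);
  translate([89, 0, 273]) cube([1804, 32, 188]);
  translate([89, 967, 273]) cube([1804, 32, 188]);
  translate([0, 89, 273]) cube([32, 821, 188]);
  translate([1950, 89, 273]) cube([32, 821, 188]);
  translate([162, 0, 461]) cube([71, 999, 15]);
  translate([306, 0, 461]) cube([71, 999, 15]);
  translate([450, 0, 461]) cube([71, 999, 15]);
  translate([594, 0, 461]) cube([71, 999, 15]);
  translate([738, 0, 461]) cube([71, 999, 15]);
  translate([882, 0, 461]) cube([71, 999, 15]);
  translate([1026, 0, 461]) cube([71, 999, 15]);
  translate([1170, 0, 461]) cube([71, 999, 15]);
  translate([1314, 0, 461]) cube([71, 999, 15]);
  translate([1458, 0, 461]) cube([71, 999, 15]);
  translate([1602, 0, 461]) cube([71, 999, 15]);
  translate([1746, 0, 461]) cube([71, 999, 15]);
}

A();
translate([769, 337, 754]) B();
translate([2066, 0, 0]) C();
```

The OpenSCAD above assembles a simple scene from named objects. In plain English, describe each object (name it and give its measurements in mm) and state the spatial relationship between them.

A is a table: top 1796 mm (x) × 932 mm (y), 47 mm thick, upper face at z = 754 mm, on four round legs of 72 mm diameter, each leg's bounding box inset 11 mm from the nearest pair of top edges, running from z = 0 to the bottom of the top.

B is a spool: two coaxial disc flanges of radius 129 mm and thickness 12 mm, joined by a core cylinder of radius 34 mm and height 168 mm. The lower flange rests on z = 0 and the three cylinders share a vertical axis.

C is a bed frame 1982 mm long (x) by 999 mm wide (y). Four 89×89 mm corner posts, 497 mm tall, at the corners of the footprint. Four rails of 32 mm thickness and 188 mm height run between adjacent posts with their undersides at z = 273 mm, their outer faces flush with the outside of the frame (the two x-running rails run between the posts' inner faces; the two y-running rails run between the posts' inner faces). 12 slats, each 71 mm wide (x) and 15 mm thick, lie across the top of the two x-running rails, running the full 999 mm width of the frame in y; the slats are evenly spaced along x between the inner faces of the end posts with equal gaps (rounded down to the nearest mm) at the −x end and between each pair — any rounding remainder accumulates at the +x end.

The spool is on top of the table, centred. The bed frame is on the floor beside the table on its +x side.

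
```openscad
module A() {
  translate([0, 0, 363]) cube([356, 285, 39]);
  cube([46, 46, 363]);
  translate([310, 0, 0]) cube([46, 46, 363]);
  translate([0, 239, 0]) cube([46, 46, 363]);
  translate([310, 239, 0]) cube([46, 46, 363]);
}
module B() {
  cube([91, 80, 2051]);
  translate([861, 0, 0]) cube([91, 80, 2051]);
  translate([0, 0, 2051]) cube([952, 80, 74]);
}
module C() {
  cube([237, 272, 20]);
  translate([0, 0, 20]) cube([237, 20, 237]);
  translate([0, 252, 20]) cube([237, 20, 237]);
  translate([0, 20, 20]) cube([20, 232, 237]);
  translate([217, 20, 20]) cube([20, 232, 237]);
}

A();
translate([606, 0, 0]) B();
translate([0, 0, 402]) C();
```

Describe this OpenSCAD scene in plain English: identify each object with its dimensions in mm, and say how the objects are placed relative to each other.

A is a four-legged stool. The seat is a 356×285×39 mm slab whose top surface is at z = 402 mm; four square legs, each 46×46 mm in cross-section, run from the floor (z = 0) to the underside of the seat, each flush with a corner of the seat.

B is a door frame. The clear opening is 770 mm wide and 2051 mm high. Two 91 mm wide jambs, 80 mm deep, stand either side of the opening from the floor to the top of the opening. A 74 mm thick head sits across the top of both jambs, spanning the full outside width of the frame.

C is an open storage box with external size 237×272×257 mm and wall thickness 20 mm (the base is also 20 mm thick). The base covers the whole footprint; the four walls stand on the base, with the y-facing walls full-width and the x-facing walls fitting between their inner faces.

The door frame is on the floor beside the stool on its +x side. The open box is on top of the stool.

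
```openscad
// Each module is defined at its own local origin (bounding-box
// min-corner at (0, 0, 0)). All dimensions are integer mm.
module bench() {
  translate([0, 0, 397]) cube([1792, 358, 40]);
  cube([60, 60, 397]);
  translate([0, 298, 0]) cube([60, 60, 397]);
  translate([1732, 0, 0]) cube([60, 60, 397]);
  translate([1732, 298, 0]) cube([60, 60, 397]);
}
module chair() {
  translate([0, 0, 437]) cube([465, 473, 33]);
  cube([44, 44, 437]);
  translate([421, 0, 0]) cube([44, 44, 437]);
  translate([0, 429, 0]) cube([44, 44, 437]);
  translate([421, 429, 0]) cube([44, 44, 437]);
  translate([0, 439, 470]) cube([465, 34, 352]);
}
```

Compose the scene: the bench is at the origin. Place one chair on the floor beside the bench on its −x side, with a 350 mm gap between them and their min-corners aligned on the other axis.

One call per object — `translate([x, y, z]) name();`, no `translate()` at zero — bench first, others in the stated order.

bench();
translate([-815, 0, 0]) chair();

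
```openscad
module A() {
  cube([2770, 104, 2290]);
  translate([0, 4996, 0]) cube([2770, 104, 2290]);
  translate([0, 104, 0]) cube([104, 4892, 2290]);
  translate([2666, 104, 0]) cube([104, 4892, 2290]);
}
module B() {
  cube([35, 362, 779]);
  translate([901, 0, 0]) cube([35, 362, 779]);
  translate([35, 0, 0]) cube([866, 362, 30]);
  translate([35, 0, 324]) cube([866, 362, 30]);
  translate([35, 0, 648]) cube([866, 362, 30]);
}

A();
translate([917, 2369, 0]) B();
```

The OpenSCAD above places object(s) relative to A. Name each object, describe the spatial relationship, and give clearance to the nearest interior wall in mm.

A is a house frame. B is a bookshelf. The bookshelf sits inside the house frame, centred. The clearance to the nearest interior wall is 813 mm.

Clearances: x = 813, y = 2265; minimum 813 mm.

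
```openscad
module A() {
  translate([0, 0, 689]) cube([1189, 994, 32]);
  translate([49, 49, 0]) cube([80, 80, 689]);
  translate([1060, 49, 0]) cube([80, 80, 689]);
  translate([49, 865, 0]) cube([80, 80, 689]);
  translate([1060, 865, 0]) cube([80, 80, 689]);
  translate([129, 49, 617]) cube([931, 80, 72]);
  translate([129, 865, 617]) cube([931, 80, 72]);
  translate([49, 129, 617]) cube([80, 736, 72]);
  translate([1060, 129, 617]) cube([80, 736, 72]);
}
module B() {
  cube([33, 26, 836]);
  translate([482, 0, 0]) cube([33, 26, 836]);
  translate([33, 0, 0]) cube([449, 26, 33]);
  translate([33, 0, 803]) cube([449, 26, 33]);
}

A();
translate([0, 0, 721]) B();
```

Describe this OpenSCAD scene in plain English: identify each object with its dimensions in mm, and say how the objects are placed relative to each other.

A is a table: top 1189 mm (x) × 994 mm (y), 32 mm thick, upper face at z = 721 mm, on four 80×80 mm square legs, each inset 49 mm from the nearest pair of top edges, running from z = 0 to the bottom of the top. Four apron rails, 80 mm thick and 72 mm tall, run between adjacent legs with their top edges flush with the underside of the top and their outer faces flush with the legs' outer faces.

B is a picture frame with a 449×770 mm rectangular opening (x by z) and a uniform 33 mm border on every side. Frame depth is 26 mm along y. It is built from two vertical stiles running the full outside height and two horizontal rails spanning the gap between the stiles.

The picture frame is on top of the table.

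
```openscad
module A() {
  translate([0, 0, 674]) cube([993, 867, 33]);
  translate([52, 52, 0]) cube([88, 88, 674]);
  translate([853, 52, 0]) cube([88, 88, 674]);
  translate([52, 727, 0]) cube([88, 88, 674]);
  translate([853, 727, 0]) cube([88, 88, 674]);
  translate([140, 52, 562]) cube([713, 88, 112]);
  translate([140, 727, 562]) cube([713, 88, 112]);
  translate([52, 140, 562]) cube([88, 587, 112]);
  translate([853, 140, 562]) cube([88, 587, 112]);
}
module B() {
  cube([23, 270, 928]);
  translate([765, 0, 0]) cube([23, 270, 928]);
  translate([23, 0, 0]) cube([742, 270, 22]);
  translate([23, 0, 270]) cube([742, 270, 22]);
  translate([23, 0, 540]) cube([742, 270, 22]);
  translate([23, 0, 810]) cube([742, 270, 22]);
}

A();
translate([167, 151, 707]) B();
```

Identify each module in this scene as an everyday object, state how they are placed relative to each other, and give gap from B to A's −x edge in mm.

The bookshelf's min-x is at 167; the table's min-x is 0; gap = 167 mm.

A is a table. B is a bookshelf. The bookshelf is on top of the table. The gap from the bookshelf to the table's −x edge is 167 mm.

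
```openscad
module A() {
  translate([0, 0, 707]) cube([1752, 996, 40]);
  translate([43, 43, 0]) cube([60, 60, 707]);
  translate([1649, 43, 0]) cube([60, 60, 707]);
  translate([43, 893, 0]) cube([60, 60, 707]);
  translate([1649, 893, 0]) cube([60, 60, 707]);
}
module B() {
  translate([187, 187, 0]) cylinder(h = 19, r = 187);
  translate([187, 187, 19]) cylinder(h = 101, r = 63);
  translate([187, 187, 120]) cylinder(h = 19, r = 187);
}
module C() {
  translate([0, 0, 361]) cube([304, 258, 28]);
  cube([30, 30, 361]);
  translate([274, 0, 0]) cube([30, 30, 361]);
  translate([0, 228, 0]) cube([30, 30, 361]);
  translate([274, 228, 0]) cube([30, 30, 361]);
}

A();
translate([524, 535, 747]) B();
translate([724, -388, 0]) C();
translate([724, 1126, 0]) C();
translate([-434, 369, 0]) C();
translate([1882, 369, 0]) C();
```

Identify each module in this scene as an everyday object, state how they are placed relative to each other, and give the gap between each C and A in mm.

A is a table. B is a spool. C is a stool. The spool is on top of the table. Four stools sit around the table at the −y, +y, −x, +x sides. The gap between each stool and the table is 130 mm.

Each stool's nearest face is 130 mm from the table's bounding box.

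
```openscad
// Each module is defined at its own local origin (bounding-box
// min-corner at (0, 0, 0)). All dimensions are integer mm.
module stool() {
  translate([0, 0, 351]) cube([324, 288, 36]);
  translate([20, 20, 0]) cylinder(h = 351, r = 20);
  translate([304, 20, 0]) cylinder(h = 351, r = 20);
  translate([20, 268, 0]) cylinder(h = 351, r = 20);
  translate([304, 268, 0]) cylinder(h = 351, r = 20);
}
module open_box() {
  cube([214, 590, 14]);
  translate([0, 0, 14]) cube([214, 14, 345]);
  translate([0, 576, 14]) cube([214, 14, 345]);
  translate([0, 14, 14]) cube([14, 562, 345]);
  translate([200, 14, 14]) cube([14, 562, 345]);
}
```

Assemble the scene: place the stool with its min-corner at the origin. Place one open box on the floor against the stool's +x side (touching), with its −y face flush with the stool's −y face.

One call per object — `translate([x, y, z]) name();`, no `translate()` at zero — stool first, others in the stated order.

stool();
translate([324, 0, 0]) open_box();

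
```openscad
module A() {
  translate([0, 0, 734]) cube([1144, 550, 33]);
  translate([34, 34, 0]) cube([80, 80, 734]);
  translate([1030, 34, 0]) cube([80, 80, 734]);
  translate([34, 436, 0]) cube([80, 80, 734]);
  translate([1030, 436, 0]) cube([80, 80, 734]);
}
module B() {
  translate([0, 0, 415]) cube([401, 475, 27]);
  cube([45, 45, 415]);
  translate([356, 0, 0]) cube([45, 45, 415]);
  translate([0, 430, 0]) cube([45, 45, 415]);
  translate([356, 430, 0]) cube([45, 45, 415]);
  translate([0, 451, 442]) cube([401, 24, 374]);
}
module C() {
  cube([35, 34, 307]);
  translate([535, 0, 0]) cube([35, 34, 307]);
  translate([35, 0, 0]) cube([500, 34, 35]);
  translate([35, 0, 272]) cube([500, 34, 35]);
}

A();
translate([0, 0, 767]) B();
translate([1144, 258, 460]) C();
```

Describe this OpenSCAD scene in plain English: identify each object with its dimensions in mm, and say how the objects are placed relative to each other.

A is a table: top 1144 mm (x) × 550 mm (y), 33 mm thick, upper face at z = 767 mm, on four 80×80 mm square legs, each inset 34 mm from the nearest pair of top edges, running from z = 0 to the bottom of the top.

B is a chair: 401×475 mm seat, 27 mm thick, top at z = 442 mm, on four 45 mm square corner legs flush with the seat edges. A 24 mm thick backrest slab spans the full seat width, extending 374 mm above the seat top, its back face flush with the seat's +y edge.

C is a rectangular picture frame lying in the x–z plane (depth along y). The opening is 500 mm wide (x) by 237 mm tall (z), surrounded by a border 35 mm wide on all four sides. The frame is 34 mm deep and is made of two full-height vertical stiles with two horizontal rails fitted between them.

The chair is on top of the table. The picture frame is beside the table with their tops flush at z = 767.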